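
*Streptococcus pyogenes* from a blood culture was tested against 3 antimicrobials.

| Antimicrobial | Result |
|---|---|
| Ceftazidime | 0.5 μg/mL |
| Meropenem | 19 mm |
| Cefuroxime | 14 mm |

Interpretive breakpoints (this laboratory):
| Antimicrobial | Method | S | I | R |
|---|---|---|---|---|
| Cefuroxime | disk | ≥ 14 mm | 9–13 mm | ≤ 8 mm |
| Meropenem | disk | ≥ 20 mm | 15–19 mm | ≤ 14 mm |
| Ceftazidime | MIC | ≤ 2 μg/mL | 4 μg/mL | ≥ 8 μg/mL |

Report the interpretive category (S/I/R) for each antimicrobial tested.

S, I, S

Ceftazidime: 0.5 μg/mL is ≤ 2 μg/mL — S
Meropenem: 19 mm is in 15–19 mm — Intermediate
Cefuroxime 14 mm: ≥ 14 mm → Susceptible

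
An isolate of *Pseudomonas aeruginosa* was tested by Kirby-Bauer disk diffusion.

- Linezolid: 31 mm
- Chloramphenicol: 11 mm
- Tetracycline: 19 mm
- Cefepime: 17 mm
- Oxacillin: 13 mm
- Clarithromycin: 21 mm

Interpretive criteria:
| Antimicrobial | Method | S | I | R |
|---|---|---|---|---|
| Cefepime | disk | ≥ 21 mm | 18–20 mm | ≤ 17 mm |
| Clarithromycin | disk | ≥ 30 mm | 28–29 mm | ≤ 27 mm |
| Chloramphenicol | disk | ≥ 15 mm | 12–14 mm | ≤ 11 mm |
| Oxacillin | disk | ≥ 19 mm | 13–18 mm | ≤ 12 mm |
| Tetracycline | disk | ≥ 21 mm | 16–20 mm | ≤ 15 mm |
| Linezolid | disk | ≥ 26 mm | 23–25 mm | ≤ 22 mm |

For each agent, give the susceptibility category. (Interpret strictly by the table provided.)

S, R, I, R, I, R

Linezolid (31 mm) ≥ 26 mm ⇒ S
Chloramphenicol: 11 mm is ≤ 11 mm ⇒ Resistant
Tetracycline: 19 mm is in 16–20 mm → intermediate
Cefepime (17 mm) ≤ 17 mm ⇒ resistant
Oxacillin 13 mm: in 13–18 mm — I
Clarithromycin (21 mm) ≤ 27 mm ⇒ Resistant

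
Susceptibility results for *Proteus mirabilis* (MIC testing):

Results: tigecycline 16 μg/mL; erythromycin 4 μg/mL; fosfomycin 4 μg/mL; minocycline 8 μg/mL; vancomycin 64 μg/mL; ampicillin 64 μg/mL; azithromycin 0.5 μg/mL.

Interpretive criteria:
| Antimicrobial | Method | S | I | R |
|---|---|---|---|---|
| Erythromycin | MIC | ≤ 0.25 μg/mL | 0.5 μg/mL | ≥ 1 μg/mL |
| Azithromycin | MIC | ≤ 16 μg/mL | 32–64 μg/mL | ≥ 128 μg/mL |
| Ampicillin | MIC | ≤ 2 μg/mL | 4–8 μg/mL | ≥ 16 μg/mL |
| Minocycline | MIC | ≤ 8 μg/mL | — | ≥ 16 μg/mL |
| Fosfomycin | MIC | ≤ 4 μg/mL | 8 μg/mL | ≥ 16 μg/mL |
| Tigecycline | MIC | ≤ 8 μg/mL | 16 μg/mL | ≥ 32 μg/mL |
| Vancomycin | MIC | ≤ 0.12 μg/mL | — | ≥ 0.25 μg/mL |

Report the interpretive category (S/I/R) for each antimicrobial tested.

Tigecycline 16 μg/mL: = 16 μg/mL → Intermediate
Erythromycin: 4 μg/mL is ≥ 1 μg/mL — R
Fosfomycin 4 μg/mL: ≤ 4 μg/mL ⇒ susceptible
Minocycline (8 μg/mL) ≤ 8 μg/mL ⇒ S
Vancomycin (64 μg/mL) ≥ 0.25 μg/mL ⇒ Resistant
Ampicillin (64 μg/mL) ≥ 16 μg/mL ⇒ R
Azithromycin: 0.5 μg/mL is ≤ 16 μg/mL ⇒ S

I, R, S, S, R, R, S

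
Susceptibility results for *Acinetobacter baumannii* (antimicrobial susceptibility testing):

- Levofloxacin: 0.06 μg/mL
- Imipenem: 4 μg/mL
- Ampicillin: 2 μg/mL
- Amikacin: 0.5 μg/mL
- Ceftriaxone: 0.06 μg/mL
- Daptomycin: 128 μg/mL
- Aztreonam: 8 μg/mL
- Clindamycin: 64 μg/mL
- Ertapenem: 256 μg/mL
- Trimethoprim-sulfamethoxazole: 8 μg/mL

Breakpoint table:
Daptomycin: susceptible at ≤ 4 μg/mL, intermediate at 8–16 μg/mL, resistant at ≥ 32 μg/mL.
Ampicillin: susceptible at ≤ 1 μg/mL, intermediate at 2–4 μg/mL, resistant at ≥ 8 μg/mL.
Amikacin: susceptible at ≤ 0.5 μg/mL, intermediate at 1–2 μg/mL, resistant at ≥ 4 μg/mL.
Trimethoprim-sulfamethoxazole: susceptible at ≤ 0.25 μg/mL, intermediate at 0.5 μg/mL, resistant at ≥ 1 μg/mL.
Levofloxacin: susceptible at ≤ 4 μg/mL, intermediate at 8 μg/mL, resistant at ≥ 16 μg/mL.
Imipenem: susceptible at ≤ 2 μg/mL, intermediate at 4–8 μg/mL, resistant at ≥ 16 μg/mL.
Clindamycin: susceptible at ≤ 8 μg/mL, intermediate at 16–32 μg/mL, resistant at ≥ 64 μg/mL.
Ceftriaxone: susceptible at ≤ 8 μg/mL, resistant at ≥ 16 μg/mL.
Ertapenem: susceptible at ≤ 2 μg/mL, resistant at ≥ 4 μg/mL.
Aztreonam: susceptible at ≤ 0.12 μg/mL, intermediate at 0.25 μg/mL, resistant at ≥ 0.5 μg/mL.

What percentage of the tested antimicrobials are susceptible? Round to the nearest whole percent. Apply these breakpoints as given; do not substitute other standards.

30%

Levofloxacin (0.06 μg/mL) ≤ 4 μg/mL — Susceptible
Imipenem: 4 μg/mL is in 4–8 μg/mL — Intermediate
Ampicillin: 2 μg/mL is in 2–4 μg/mL → I
Amikacin (0.5 μg/mL) ≤ 0.5 μg/mL — Susceptible
Ceftriaxone 0.06 μg/mL: ≤ 8 μg/mL ⇒ S
Daptomycin (128 μg/mL) ≥ 32 μg/mL → resistant
Aztreonam: 8 μg/mL is ≥ 0.5 μg/mL ⇒ resistant
Clindamycin 64 μg/mL: ≥ 64 μg/mL ⇒ resistant
Ertapenem 256 μg/mL: ≥ 4 μg/mL ⇒ R
Trimethoprim-sulfamethoxazole: 8 μg/mL is ≥ 1 μg/mL — R
Susceptible: 3/10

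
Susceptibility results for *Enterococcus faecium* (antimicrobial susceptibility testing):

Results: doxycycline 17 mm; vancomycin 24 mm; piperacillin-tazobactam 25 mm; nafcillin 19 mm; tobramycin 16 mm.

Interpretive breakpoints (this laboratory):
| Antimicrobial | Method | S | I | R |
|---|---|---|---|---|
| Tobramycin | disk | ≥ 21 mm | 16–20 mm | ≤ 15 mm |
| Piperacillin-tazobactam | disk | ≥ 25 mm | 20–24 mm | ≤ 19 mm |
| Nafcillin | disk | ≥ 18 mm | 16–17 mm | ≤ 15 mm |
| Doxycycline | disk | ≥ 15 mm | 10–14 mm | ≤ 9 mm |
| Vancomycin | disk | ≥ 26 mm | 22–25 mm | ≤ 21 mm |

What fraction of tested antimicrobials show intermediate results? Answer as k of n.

2 of 5

Doxycycline (17 mm) ≥ 15 mm ⇒ susceptible
Vancomycin 24 mm: in 22–25 mm → intermediate
Piperacillin-tazobactam 25 mm: ≥ 25 mm → susceptible
Nafcillin 19 mm: ≥ 18 mm — susceptible
Tobramycin (16 mm) in 16–20 mm — Intermediate
Intermediate: 2/5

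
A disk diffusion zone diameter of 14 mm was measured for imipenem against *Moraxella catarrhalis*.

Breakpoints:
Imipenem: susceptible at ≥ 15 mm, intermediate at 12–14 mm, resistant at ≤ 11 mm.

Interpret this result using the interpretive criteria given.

Intermediate

Imipenem (14 mm) in 12–14 mm — Intermediate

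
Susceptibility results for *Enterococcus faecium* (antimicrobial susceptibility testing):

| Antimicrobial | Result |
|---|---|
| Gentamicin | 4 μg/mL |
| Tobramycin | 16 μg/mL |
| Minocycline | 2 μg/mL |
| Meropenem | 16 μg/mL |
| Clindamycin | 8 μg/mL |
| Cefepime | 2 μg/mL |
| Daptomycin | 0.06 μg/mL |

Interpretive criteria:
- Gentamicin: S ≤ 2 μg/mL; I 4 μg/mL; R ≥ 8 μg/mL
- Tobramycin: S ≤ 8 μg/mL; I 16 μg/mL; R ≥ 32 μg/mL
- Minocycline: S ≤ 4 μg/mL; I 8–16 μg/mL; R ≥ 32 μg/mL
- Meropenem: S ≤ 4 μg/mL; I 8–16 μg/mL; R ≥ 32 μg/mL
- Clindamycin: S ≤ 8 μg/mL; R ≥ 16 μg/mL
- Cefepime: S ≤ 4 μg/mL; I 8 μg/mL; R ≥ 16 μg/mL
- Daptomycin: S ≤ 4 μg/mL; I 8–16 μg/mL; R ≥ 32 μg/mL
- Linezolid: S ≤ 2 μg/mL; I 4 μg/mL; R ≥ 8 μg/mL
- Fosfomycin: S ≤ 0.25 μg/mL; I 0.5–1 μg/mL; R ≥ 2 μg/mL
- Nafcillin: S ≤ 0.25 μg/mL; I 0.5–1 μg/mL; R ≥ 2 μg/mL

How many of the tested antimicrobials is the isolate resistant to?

0

Gentamicin 4 μg/mL: = 4 μg/mL — intermediate
Tobramycin 16 μg/mL: = 16 μg/mL ⇒ Intermediate
Minocycline (2 μg/mL) ≤ 4 μg/mL — susceptible
Meropenem 16 μg/mL: in 8–16 μg/mL — I
Clindamycin: 8 μg/mL is ≤ 8 μg/mL → S
Cefepime: 2 μg/mL is ≤ 4 μg/mL → susceptible
Daptomycin: 0.06 μg/mL is ≤ 4 μg/mL → Susceptible
Resistant: 0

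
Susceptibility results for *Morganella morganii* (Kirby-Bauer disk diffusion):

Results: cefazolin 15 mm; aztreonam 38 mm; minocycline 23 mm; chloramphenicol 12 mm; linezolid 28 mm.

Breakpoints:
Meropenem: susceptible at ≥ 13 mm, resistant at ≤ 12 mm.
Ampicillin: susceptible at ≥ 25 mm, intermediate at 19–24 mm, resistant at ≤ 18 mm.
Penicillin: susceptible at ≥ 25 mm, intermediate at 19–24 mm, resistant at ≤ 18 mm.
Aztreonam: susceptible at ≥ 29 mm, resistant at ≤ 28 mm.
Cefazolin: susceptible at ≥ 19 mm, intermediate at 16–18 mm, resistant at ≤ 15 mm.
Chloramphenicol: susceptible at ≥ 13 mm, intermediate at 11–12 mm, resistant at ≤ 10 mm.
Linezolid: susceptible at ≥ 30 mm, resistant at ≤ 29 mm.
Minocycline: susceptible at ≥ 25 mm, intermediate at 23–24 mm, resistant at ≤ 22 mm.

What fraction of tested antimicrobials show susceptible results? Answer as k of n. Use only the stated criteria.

Cefazolin 15 mm: ≤ 15 mm — Resistant
Aztreonam (38 mm) ≥ 29 mm — S
Minocycline: 23 mm is in 23–24 mm — intermediate
Chloramphenicol (12 mm) in 11–12 mm ⇒ intermediate
Linezolid (28 mm) ≤ 29 mm ⇒ Resistant
Susceptible: 1/5

1 of 5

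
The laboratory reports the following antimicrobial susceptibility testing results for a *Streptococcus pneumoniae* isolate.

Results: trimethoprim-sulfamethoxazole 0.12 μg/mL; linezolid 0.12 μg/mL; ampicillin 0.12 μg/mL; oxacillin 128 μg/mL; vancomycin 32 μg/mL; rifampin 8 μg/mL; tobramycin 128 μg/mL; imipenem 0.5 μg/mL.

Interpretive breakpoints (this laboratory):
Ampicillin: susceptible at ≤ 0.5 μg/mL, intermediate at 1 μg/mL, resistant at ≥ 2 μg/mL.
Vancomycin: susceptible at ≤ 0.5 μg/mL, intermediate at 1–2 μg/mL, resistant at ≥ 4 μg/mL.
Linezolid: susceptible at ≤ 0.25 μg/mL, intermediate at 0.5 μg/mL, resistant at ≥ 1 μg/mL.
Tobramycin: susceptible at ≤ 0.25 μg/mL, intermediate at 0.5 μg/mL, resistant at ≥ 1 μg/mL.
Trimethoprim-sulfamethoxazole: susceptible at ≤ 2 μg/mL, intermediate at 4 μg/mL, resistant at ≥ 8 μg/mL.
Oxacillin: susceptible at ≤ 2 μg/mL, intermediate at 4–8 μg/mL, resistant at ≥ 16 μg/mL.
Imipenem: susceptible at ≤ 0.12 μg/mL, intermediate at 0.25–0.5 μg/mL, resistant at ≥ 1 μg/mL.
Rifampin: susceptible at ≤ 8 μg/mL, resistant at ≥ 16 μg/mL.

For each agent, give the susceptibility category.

S, S, S, R, R, S, R, I

Trimethoprim-sulfamethoxazole (0.12 μg/mL) ≤ 2 μg/mL → S
Linezolid (0.12 μg/mL) ≤ 0.25 μg/mL ⇒ S
Ampicillin: 0.12 μg/mL is ≤ 0.5 μg/mL → S
Oxacillin 128 μg/mL: ≥ 16 μg/mL ⇒ R
Vancomycin 32 μg/mL: ≥ 4 μg/mL — R
Rifampin 8 μg/mL: ≤ 8 μg/mL ⇒ susceptible
Tobramycin 128 μg/mL: ≥ 1 μg/mL ⇒ resistant
Imipenem 0.5 μg/mL: in 0.25–0.5 μg/mL — I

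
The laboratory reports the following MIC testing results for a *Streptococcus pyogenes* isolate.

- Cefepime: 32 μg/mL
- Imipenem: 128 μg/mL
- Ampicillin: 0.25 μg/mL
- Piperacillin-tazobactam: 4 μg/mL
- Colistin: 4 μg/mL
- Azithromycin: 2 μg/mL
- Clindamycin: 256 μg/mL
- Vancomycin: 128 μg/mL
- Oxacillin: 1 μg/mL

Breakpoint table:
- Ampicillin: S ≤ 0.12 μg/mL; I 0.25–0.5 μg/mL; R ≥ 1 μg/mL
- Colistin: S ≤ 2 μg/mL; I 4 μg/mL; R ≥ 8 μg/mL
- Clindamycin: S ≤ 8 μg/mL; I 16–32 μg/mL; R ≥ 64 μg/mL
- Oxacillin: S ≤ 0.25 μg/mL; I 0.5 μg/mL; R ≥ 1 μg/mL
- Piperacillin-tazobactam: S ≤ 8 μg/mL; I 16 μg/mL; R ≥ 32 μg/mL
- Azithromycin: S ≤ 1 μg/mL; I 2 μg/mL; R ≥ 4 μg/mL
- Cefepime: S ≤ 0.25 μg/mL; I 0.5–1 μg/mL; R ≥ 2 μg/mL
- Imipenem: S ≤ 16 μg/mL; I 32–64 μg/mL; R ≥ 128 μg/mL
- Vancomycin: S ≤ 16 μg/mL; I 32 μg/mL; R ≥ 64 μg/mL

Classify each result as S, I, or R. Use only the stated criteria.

Cefepime (32 μg/mL) ≥ 2 μg/mL → Resistant
Imipenem (128 μg/mL) ≥ 128 μg/mL — Resistant
Ampicillin: 0.25 μg/mL is in 0.25–0.5 μg/mL ⇒ I
Piperacillin-tazobactam 4 μg/mL: ≤ 8 μg/mL ⇒ S
Colistin: 4 μg/mL is = 4 μg/mL ⇒ intermediate
Azithromycin: 2 μg/mL is = 2 μg/mL ⇒ Intermediate
Clindamycin (256 μg/mL) ≥ 64 μg/mL ⇒ Resistant
Vancomycin 128 μg/mL: ≥ 64 μg/mL — R
Oxacillin 1 μg/mL: ≥ 1 μg/mL — resistant

R, R, I, S, I, I, R, R, R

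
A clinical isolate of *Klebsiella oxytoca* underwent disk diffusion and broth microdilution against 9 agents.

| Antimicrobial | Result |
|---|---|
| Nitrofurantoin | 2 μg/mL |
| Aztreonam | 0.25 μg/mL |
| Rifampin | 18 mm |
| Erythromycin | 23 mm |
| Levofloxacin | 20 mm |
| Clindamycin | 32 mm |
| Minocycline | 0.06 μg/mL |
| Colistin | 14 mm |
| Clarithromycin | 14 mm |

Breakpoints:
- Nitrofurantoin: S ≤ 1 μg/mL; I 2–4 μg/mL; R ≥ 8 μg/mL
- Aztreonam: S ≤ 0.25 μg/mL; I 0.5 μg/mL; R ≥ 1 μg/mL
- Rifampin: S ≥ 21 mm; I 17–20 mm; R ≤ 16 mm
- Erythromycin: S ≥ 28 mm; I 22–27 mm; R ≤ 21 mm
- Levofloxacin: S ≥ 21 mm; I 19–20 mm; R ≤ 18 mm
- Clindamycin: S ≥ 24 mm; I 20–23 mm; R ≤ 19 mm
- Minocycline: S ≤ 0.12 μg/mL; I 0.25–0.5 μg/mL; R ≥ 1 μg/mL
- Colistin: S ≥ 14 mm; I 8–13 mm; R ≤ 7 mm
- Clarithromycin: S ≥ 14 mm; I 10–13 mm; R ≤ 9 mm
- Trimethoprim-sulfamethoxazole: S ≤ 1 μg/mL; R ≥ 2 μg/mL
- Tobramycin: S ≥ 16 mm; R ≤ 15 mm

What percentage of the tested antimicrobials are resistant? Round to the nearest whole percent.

Nitrofurantoin: 2 μg/mL is in 2–4 μg/mL → intermediate
Aztreonam (0.25 μg/mL) ≤ 0.25 μg/mL ⇒ susceptible
Rifampin: 18 mm is in 17–20 mm → I
Erythromycin 23 mm: in 22–27 mm ⇒ Intermediate
Levofloxacin 20 mm: in 19–20 mm ⇒ Intermediate
Clindamycin 32 mm: ≥ 24 mm ⇒ Susceptible
Minocycline 0.06 μg/mL: ≤ 0.12 μg/mL → Susceptible
Colistin: 14 mm is ≥ 14 mm ⇒ Susceptible
Clarithromycin 14 mm: ≥ 14 mm — susceptible
Resistant: 0/9

0%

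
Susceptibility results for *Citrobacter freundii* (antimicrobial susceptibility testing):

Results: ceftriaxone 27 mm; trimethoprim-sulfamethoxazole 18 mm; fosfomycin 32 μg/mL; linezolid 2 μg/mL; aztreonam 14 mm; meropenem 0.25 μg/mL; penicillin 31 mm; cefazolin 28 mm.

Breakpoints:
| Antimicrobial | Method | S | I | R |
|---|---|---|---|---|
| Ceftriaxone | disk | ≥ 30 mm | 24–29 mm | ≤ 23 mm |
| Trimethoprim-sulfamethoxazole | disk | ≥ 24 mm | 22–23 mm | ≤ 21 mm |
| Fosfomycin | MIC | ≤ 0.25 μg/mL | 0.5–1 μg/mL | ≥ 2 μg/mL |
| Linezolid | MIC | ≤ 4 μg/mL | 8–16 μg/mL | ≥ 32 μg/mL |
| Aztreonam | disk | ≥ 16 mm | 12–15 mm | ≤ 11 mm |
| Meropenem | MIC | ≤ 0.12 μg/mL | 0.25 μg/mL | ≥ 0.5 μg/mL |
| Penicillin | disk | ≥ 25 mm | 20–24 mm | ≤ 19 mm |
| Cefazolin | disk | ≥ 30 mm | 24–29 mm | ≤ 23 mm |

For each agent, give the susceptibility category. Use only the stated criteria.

I, R, R, S, I, I, S, I

Ceftriaxone: 27 mm is in 24–29 mm ⇒ Intermediate
Trimethoprim-sulfamethoxazole (18 mm) ≤ 21 mm ⇒ R
Fosfomycin 32 μg/mL: ≥ 2 μg/mL ⇒ resistant
Linezolid 2 μg/mL: ≤ 4 μg/mL — susceptible
Aztreonam (14 mm) in 12–15 mm → Intermediate
Meropenem (0.25 μg/mL) = 0.25 μg/mL — I
Penicillin 31 mm: ≥ 25 mm — S
Cefazolin 28 mm: in 24–29 mm ⇒ Intermediate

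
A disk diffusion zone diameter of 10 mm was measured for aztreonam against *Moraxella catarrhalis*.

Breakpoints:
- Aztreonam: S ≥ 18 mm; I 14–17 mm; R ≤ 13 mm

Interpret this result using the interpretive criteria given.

Resistant

Aztreonam (10 mm) ≤ 13 mm — R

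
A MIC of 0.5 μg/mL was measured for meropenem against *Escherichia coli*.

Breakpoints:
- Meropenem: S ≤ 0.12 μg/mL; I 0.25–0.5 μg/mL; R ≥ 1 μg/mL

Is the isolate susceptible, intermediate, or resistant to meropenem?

Meropenem (0.5 μg/mL) in 0.25–0.5 μg/mL ⇒ Intermediate

I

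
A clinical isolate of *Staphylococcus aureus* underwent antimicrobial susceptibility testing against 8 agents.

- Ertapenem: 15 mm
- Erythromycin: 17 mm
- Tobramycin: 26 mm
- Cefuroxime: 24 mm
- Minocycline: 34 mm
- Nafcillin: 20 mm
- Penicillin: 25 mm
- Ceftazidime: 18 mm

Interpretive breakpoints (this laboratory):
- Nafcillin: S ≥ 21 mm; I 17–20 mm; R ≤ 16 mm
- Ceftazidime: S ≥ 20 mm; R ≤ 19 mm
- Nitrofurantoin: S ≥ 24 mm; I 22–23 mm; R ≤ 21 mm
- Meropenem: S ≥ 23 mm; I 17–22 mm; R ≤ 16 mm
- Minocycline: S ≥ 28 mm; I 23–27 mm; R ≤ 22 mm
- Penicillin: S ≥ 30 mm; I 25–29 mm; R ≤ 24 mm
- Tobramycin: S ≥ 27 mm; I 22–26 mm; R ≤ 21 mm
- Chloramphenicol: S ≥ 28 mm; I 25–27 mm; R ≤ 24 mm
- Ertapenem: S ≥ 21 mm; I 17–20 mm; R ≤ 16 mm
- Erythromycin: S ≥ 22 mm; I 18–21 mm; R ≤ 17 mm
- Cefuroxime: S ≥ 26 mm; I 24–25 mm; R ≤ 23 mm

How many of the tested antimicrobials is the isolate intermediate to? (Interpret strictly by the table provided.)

4

Ertapenem: 15 mm is ≤ 16 mm → resistant
Erythromycin: 17 mm is ≤ 17 mm → resistant
Tobramycin 26 mm: in 22–26 mm → Intermediate
Cefuroxime 24 mm: in 24–25 mm — Intermediate
Minocycline: 34 mm is ≥ 28 mm — S
Nafcillin 20 mm: in 17–20 mm — I
Penicillin: 25 mm is in 25–29 mm ⇒ Intermediate
Ceftazidime (18 mm) ≤ 19 mm → R
Intermediate: 4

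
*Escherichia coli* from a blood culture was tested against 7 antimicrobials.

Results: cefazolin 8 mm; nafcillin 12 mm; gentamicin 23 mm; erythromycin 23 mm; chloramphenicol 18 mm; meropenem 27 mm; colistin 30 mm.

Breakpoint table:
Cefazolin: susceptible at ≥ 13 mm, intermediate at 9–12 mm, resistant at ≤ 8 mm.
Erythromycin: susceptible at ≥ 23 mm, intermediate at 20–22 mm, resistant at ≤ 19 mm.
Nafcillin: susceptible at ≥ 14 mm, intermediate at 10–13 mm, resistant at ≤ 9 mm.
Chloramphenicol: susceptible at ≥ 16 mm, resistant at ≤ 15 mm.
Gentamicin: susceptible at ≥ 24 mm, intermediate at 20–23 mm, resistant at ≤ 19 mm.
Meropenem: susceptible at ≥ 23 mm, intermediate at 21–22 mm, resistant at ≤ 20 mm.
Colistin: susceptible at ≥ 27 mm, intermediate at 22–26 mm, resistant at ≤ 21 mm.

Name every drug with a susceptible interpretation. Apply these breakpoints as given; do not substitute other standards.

erythromycin, chloramphenicol, meropenem, colistin

Cefazolin (8 mm) ≤ 8 mm — R
Nafcillin: 12 mm is in 10–13 mm — Intermediate
Gentamicin 23 mm: in 20–23 mm → Intermediate
Erythromycin 23 mm: ≥ 23 mm — susceptible
Chloramphenicol: 18 mm is ≥ 16 mm → Susceptible
Meropenem 27 mm: ≥ 23 mm — susceptible
Colistin: 30 mm is ≥ 27 mm → Susceptible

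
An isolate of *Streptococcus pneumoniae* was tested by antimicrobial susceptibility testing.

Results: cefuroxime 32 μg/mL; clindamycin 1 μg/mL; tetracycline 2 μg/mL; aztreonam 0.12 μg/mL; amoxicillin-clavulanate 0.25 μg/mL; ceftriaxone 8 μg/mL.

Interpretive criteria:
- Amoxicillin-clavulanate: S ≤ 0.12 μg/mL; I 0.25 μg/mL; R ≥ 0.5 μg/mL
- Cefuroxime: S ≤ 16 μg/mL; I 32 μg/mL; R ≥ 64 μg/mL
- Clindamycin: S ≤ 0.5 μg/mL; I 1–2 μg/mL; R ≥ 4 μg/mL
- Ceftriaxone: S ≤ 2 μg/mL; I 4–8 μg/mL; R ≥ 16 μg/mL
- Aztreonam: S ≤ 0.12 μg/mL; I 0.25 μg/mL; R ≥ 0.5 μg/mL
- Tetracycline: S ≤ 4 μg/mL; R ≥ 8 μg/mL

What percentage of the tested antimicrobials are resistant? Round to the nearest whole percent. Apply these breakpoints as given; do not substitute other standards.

0%

Cefuroxime 32 μg/mL: = 32 μg/mL ⇒ intermediate
Clindamycin (1 μg/mL) in 1–2 μg/mL ⇒ Intermediate
Tetracycline: 2 μg/mL is ≤ 4 μg/mL — S
Aztreonam (0.12 μg/mL) ≤ 0.12 μg/mL → S
Amoxicillin-clavulanate (0.25 μg/mL) = 0.25 μg/mL → I
Ceftriaxone (8 μg/mL) in 4–8 μg/mL — I
Resistant: 0/6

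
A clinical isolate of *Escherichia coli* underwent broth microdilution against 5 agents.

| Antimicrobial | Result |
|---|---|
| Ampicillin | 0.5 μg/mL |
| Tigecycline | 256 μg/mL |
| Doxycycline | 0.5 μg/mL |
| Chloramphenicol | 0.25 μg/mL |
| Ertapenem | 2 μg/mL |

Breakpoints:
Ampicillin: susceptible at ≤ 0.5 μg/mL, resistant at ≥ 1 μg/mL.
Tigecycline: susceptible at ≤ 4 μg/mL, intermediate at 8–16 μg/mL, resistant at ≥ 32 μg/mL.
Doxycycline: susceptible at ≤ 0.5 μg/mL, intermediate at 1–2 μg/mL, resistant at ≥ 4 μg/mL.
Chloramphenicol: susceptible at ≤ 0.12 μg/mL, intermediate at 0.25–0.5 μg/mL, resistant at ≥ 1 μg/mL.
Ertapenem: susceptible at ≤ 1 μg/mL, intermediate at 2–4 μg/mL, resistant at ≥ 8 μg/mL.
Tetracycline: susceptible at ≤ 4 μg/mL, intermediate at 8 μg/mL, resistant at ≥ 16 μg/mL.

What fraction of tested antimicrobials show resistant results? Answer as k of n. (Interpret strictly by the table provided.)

Ampicillin 0.5 μg/mL: ≤ 0.5 μg/mL — susceptible
Tigecycline 256 μg/mL: ≥ 32 μg/mL — R
Doxycycline: 0.5 μg/mL is ≤ 0.5 μg/mL — Susceptible
Chloramphenicol (0.25 μg/mL) in 0.25–0.5 μg/mL — I
Ertapenem 2 μg/mL: in 2–4 μg/mL ⇒ Intermediate
Resistant: 1/5

1 of 5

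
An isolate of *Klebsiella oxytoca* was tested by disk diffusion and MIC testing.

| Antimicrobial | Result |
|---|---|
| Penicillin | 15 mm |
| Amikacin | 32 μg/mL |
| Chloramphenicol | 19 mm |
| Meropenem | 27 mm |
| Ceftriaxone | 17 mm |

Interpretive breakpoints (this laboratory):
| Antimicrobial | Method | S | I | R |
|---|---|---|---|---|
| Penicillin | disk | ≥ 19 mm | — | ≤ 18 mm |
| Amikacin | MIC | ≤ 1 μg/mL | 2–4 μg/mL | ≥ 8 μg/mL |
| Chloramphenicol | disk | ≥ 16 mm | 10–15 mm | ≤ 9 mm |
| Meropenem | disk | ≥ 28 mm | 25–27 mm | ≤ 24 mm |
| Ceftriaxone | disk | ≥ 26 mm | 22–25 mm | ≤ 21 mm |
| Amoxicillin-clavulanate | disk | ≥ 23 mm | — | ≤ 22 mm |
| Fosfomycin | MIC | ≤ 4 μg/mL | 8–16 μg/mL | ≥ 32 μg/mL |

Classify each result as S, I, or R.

R, R, S, I, R

Penicillin (15 mm) ≤ 18 mm → Resistant
Amikacin (32 μg/mL) ≥ 8 μg/mL — R
Chloramphenicol (19 mm) ≥ 16 mm — susceptible
Meropenem (27 mm) in 25–27 mm — Intermediate
Ceftriaxone 17 mm: ≤ 21 mm ⇒ resistant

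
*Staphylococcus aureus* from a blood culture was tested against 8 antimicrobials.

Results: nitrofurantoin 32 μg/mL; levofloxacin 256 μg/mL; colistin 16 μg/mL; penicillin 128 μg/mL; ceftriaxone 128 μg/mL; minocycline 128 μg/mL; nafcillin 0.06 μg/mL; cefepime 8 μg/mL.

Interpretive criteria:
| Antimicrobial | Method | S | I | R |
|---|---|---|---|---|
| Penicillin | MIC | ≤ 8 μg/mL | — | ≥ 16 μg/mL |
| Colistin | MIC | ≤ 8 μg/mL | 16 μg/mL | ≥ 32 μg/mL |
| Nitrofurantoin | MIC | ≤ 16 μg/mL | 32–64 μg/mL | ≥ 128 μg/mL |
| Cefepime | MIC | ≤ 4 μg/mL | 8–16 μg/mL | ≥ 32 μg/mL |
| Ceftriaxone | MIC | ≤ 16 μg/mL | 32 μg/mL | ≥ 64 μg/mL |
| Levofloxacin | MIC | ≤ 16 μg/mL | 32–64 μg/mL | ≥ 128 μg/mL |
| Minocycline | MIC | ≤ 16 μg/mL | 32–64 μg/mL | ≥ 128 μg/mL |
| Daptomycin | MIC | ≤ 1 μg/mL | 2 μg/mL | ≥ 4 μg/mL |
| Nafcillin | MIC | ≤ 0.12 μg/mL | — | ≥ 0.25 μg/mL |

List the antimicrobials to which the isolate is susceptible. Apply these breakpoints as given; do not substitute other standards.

Nitrofurantoin: 32 μg/mL is in 32–64 μg/mL → I
Levofloxacin (256 μg/mL) ≥ 128 μg/mL — Resistant
Colistin (16 μg/mL) = 16 μg/mL → Intermediate
Penicillin: 128 μg/mL is ≥ 16 μg/mL — resistant
Ceftriaxone 128 μg/mL: ≥ 64 μg/mL ⇒ Resistant
Minocycline: 128 μg/mL is ≥ 128 μg/mL ⇒ Resistant
Nafcillin: 0.06 μg/mL is ≤ 0.12 μg/mL — Susceptible
Cefepime 8 μg/mL: in 8–16 μg/mL ⇒ I

nafcillin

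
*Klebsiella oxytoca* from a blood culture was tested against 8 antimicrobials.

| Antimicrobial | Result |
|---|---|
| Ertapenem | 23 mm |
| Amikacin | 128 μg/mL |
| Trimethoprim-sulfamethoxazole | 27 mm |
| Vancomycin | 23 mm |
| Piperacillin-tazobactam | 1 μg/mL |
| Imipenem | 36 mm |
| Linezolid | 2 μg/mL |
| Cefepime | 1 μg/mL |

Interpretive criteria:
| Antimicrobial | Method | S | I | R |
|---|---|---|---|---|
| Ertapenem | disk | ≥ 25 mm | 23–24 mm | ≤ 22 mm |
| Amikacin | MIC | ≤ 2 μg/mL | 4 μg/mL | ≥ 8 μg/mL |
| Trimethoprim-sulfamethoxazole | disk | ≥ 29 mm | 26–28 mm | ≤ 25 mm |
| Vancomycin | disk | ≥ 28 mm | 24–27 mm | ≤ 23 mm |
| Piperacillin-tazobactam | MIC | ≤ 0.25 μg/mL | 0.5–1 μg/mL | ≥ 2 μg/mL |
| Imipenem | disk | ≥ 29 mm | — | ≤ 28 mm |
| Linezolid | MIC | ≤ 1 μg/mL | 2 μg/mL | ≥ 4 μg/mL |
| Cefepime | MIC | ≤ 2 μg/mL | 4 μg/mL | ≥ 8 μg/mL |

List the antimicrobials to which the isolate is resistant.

Ertapenem 23 mm: in 23–24 mm ⇒ intermediate
Amikacin 128 μg/mL: ≥ 8 μg/mL → Resistant
Trimethoprim-sulfamethoxazole (27 mm) in 26–28 mm — I
Vancomycin (23 mm) ≤ 23 mm ⇒ R
Piperacillin-tazobactam (1 μg/mL) in 0.5–1 μg/mL — I
Imipenem: 36 mm is ≥ 29 mm ⇒ Susceptible
Linezolid (2 μg/mL) = 2 μg/mL → Intermediate
Cefepime: 1 μg/mL is ≤ 2 μg/mL ⇒ Susceptible

amikacin, vancomycin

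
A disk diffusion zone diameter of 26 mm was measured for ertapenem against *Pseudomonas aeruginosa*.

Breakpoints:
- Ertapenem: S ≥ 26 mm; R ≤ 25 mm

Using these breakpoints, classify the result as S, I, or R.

Ertapenem (26 mm) ≥ 26 mm ⇒ S

S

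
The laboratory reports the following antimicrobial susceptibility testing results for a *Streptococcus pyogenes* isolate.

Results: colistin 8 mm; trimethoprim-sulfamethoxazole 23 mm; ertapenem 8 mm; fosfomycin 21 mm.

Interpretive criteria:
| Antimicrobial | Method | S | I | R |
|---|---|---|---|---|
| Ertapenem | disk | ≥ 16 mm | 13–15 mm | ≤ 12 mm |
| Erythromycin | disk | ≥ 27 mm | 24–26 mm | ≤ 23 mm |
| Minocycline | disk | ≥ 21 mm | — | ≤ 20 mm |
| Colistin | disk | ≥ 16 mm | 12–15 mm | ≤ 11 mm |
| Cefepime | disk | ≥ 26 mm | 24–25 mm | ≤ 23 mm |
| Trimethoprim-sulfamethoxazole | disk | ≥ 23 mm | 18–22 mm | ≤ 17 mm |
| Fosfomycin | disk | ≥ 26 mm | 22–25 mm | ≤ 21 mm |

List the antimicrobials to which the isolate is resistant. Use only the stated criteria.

colistin, ertapenem, fosfomycin

Colistin: 8 mm is ≤ 11 mm ⇒ resistant
Trimethoprim-sulfamethoxazole: 23 mm is ≥ 23 mm ⇒ S
Ertapenem: 8 mm is ≤ 12 mm → resistant
Fosfomycin: 21 mm is ≤ 21 mm — Resistant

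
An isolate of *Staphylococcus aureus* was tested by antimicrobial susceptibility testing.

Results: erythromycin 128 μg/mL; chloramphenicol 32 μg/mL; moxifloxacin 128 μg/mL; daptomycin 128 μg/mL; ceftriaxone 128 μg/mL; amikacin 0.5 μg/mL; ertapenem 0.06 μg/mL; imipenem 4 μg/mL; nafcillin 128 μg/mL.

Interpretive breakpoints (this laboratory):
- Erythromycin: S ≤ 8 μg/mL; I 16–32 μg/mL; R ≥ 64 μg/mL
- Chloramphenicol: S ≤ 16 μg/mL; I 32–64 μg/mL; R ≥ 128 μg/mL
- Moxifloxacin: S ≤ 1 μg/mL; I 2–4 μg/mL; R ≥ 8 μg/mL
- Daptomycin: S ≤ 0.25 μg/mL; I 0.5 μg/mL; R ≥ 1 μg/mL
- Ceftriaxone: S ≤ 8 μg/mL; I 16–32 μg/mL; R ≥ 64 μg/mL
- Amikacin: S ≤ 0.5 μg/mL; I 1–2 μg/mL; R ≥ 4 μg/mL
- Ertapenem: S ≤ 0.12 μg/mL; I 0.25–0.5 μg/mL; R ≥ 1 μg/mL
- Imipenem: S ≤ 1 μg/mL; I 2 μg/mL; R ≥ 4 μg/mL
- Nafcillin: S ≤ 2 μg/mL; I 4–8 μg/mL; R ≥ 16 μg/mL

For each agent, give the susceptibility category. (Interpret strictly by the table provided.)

Erythromycin (128 μg/mL) ≥ 64 μg/mL → R
Chloramphenicol 32 μg/mL: in 32–64 μg/mL → intermediate
Moxifloxacin (128 μg/mL) ≥ 8 μg/mL ⇒ R
Daptomycin (128 μg/mL) ≥ 1 μg/mL → resistant
Ceftriaxone 128 μg/mL: ≥ 64 μg/mL ⇒ Resistant
Amikacin (0.5 μg/mL) ≤ 0.5 μg/mL → Susceptible
Ertapenem: 0.06 μg/mL is ≤ 0.12 μg/mL ⇒ S
Imipenem: 4 μg/mL is ≥ 4 μg/mL → Resistant
Nafcillin 128 μg/mL: ≥ 16 μg/mL → R

R, I, R, R, R, S, S, R, R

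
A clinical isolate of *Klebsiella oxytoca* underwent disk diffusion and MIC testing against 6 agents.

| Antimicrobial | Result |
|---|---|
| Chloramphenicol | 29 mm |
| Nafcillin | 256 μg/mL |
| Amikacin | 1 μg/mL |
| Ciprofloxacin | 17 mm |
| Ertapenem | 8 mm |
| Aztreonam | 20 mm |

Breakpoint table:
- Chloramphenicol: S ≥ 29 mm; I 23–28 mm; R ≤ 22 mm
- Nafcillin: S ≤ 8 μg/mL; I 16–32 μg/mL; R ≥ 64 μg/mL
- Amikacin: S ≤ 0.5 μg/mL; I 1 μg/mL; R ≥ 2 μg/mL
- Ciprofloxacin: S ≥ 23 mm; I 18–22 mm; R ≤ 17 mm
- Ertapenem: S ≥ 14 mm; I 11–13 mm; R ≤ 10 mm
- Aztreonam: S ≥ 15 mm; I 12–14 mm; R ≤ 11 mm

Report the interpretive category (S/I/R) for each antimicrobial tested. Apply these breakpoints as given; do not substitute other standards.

S, R, I, R, R, S

Chloramphenicol (29 mm) ≥ 29 mm — Susceptible
Nafcillin 256 μg/mL: ≥ 64 μg/mL → R
Amikacin (1 μg/mL) = 1 μg/mL ⇒ I
Ciprofloxacin (17 mm) ≤ 17 mm — R
Ertapenem: 8 mm is ≤ 10 mm ⇒ R
Aztreonam 20 mm: ≥ 15 mm → susceptible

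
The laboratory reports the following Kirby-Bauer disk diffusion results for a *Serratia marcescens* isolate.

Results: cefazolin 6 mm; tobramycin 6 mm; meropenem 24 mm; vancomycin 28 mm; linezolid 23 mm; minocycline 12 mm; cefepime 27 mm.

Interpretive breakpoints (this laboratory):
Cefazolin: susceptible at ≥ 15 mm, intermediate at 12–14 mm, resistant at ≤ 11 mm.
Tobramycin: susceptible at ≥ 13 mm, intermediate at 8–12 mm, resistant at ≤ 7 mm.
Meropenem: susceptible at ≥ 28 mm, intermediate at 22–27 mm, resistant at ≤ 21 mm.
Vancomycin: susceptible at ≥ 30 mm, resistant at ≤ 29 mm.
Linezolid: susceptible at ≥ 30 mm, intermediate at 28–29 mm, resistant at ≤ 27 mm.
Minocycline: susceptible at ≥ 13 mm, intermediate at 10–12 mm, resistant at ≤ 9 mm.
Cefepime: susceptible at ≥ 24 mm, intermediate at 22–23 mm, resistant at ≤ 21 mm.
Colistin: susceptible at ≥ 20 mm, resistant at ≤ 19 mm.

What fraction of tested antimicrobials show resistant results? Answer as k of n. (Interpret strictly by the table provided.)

4 of 7

Cefazolin: 6 mm is ≤ 11 mm → resistant
Tobramycin (6 mm) ≤ 7 mm → Resistant
Meropenem: 24 mm is in 22–27 mm → intermediate
Vancomycin: 28 mm is ≤ 29 mm ⇒ Resistant
Linezolid: 23 mm is ≤ 27 mm ⇒ R
Minocycline: 12 mm is in 10–12 mm ⇒ I
Cefepime 27 mm: ≥ 24 mm → S
Resistant: 4/7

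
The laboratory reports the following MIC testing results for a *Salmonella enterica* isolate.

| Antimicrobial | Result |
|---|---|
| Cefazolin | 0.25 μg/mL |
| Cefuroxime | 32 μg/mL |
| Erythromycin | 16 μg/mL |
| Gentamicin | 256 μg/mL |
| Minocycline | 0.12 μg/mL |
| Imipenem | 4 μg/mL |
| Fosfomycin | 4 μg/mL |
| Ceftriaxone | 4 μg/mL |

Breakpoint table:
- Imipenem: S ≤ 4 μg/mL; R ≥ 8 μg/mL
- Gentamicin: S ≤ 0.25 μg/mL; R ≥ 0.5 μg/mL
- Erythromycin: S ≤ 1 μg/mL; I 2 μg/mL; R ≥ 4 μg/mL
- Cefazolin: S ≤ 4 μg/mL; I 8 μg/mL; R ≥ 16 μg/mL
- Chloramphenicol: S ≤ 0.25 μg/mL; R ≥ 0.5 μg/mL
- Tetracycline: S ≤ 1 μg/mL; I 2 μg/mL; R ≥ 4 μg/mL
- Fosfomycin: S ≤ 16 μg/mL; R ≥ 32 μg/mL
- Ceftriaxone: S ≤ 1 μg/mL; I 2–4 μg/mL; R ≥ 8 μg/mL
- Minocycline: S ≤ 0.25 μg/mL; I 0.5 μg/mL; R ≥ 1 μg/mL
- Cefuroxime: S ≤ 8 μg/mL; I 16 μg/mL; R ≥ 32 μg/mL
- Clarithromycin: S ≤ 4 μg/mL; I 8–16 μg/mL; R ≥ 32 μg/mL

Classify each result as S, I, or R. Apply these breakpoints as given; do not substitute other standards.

S, R, R, R, S, S, S, I

Cefazolin: 0.25 μg/mL is ≤ 4 μg/mL — Susceptible
Cefuroxime 32 μg/mL: ≥ 32 μg/mL — resistant
Erythromycin 16 μg/mL: ≥ 4 μg/mL — resistant
Gentamicin: 256 μg/mL is ≥ 0.5 μg/mL — Resistant
Minocycline 0.12 μg/mL: ≤ 0.25 μg/mL — S
Imipenem 4 μg/mL: ≤ 4 μg/mL ⇒ Susceptible
Fosfomycin (4 μg/mL) ≤ 16 μg/mL ⇒ Susceptible
Ceftriaxone: 4 μg/mL is in 2–4 μg/mL → intermediate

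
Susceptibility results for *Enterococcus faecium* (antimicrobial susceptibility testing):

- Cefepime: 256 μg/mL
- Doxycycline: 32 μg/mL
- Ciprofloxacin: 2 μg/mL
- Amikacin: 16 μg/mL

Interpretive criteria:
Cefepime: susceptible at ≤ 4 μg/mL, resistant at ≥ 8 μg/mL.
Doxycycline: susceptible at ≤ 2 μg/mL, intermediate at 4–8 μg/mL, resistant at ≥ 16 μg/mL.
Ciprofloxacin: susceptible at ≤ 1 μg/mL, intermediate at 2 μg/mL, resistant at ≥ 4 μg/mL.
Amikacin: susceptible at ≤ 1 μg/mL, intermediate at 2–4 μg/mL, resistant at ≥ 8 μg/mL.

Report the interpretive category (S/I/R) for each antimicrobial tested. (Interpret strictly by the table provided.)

R, R, I, R

Cefepime: 256 μg/mL is ≥ 8 μg/mL — Resistant
Doxycycline: 32 μg/mL is ≥ 16 μg/mL → R
Ciprofloxacin (2 μg/mL) = 2 μg/mL — intermediate
Amikacin (16 μg/mL) ≥ 8 μg/mL ⇒ R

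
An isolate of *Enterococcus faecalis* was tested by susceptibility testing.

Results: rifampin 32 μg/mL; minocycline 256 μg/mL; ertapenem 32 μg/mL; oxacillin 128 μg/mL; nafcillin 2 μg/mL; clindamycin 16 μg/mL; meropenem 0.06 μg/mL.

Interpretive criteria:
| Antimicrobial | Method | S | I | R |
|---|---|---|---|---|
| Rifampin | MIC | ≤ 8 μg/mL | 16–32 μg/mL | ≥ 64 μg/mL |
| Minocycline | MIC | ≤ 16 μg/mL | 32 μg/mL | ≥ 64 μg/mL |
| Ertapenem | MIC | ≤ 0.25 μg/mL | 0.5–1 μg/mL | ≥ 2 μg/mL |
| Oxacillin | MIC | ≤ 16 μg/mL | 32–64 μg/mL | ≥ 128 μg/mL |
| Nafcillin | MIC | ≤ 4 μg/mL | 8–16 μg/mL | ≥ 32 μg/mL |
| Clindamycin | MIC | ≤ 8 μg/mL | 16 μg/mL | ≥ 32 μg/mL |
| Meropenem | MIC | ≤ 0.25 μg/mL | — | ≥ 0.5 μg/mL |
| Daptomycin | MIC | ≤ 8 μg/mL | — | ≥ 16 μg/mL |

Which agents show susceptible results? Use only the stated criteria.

Rifampin: 32 μg/mL is in 16–32 μg/mL — I
Minocycline: 256 μg/mL is ≥ 64 μg/mL → resistant
Ertapenem 32 μg/mL: ≥ 2 μg/mL — Resistant
Oxacillin 128 μg/mL: ≥ 128 μg/mL → resistant
Nafcillin 2 μg/mL: ≤ 4 μg/mL — S
Clindamycin: 16 μg/mL is = 16 μg/mL — I
Meropenem 0.06 μg/mL: ≤ 0.25 μg/mL → S

nafcillin, meropenem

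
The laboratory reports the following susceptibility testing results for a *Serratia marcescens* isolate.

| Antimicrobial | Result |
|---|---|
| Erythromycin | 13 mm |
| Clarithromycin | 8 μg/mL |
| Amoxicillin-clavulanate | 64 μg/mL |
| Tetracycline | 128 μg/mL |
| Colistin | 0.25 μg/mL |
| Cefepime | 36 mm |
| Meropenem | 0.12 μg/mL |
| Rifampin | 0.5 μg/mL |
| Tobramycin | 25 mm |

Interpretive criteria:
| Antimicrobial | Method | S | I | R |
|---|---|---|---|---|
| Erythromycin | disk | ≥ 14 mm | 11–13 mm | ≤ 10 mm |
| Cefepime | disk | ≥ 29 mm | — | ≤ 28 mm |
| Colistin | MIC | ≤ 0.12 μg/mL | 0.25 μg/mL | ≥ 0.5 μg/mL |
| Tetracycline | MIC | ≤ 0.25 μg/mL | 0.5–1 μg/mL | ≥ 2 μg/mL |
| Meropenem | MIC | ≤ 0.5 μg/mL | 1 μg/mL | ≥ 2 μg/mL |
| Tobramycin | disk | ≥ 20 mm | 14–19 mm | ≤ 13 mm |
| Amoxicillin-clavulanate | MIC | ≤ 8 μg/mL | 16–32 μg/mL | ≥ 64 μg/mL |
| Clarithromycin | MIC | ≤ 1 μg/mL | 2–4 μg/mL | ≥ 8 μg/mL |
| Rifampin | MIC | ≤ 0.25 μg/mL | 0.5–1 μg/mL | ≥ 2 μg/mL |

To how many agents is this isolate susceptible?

Erythromycin (13 mm) in 11–13 mm — Intermediate
Clarithromycin 8 μg/mL: ≥ 8 μg/mL → R
Amoxicillin-clavulanate: 64 μg/mL is ≥ 64 μg/mL — resistant
Tetracycline 128 μg/mL: ≥ 2 μg/mL — R
Colistin (0.25 μg/mL) = 0.25 μg/mL ⇒ intermediate
Cefepime (36 mm) ≥ 29 mm ⇒ Susceptible
Meropenem (0.12 μg/mL) ≤ 0.5 μg/mL → susceptible
Rifampin 0.5 μg/mL: in 0.5–1 μg/mL ⇒ Intermediate
Tobramycin (25 mm) ≥ 20 mm ⇒ S
Susceptible: 3

3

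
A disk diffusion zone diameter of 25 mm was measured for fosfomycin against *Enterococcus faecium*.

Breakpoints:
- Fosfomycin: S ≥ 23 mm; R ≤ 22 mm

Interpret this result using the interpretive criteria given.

Susceptible

Fosfomycin: 25 mm is ≥ 23 mm — Susceptible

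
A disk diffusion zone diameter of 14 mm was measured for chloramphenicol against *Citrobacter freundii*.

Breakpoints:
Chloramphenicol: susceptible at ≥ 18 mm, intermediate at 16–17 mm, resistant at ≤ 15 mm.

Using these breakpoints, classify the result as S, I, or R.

Chloramphenicol: 14 mm is ≤ 15 mm — R

Resistant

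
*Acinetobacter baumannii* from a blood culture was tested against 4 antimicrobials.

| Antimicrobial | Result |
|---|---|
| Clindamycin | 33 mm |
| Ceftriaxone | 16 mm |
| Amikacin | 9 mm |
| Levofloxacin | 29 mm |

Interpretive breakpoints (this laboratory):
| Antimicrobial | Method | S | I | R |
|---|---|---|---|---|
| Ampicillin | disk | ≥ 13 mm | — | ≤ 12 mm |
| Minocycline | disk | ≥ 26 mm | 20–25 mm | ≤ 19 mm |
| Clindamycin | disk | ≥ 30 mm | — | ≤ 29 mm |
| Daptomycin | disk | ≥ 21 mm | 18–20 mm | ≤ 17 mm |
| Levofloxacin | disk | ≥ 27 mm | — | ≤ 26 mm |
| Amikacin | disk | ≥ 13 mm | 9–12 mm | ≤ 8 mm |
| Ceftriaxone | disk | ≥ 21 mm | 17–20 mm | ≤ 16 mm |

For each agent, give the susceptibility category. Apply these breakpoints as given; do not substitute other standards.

S, R, I, S

Clindamycin: 33 mm is ≥ 30 mm — S
Ceftriaxone (16 mm) ≤ 16 mm → Resistant
Amikacin 9 mm: in 9–12 mm — Intermediate
Levofloxacin 29 mm: ≥ 27 mm → S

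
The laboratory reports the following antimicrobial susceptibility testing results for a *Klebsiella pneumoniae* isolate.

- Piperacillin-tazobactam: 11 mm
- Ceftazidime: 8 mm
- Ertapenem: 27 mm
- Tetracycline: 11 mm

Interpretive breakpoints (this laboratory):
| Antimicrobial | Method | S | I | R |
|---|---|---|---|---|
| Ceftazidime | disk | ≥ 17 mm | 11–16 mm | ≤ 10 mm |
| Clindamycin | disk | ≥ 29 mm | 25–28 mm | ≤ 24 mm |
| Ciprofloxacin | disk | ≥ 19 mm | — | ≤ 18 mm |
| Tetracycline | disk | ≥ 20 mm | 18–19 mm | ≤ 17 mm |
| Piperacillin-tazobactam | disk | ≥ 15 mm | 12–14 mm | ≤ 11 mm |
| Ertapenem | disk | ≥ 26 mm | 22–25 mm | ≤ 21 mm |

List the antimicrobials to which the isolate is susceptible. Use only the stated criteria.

Piperacillin-tazobactam: 11 mm is ≤ 11 mm — R
Ceftazidime: 8 mm is ≤ 10 mm ⇒ Resistant
Ertapenem: 27 mm is ≥ 26 mm — susceptible
Tetracycline: 11 mm is ≤ 17 mm — R

ertapenem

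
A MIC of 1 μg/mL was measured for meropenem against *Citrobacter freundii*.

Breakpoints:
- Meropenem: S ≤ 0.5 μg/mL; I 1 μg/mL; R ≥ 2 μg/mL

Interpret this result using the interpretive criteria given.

I

Meropenem: 1 μg/mL is = 1 μg/mL → I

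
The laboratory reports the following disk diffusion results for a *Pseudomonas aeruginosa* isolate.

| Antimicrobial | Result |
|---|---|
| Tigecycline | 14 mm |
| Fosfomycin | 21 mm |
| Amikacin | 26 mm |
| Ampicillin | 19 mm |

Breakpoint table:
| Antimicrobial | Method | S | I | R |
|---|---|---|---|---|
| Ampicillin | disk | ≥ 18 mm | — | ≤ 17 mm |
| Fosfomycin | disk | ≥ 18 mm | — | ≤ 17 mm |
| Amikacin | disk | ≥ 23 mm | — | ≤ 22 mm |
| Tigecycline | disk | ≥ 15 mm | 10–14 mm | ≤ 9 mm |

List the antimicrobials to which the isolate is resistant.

none

Tigecycline (14 mm) in 10–14 mm → I
Fosfomycin 21 mm: ≥ 18 mm → S
Amikacin 26 mm: ≥ 23 mm ⇒ susceptible
Ampicillin 19 mm: ≥ 18 mm → Susceptible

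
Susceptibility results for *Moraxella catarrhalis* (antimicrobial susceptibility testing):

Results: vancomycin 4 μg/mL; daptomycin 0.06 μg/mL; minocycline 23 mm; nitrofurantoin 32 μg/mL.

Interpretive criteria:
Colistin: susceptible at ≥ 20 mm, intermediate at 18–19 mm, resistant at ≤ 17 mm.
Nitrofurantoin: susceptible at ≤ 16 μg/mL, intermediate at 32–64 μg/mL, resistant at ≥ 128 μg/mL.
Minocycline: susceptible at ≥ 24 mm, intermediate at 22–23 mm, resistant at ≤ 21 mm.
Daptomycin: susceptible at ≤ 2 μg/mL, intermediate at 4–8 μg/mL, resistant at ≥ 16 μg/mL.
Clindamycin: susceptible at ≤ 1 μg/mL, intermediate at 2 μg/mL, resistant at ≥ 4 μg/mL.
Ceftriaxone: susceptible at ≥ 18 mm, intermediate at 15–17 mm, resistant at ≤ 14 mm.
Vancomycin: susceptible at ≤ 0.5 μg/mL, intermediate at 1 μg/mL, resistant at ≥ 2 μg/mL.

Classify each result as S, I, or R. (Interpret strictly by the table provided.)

Vancomycin (4 μg/mL) ≥ 2 μg/mL — R
Daptomycin 0.06 μg/mL: ≤ 2 μg/mL ⇒ susceptible
Minocycline (23 mm) in 22–23 mm → intermediate
Nitrofurantoin 32 μg/mL: in 32–64 μg/mL → intermediate

R, S, I, I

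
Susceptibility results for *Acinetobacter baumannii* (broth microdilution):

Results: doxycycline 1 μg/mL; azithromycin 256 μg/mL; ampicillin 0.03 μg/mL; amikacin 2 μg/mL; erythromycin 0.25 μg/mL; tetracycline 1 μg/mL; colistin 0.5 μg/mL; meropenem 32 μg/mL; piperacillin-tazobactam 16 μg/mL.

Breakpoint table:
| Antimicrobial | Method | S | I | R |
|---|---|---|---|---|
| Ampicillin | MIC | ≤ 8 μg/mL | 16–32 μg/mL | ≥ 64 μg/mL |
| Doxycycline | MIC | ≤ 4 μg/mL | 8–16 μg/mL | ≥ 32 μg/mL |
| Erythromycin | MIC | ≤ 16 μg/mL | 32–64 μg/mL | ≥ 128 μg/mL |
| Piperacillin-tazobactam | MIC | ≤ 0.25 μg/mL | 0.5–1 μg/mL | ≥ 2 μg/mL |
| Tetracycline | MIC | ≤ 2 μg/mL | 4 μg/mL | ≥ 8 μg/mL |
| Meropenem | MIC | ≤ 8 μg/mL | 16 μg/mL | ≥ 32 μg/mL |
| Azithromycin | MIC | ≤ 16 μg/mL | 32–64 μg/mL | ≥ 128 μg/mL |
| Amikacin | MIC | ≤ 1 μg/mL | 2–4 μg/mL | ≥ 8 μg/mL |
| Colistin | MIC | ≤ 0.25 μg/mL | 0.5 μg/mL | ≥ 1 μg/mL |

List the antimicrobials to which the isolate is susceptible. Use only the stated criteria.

Doxycycline: 1 μg/mL is ≤ 4 μg/mL — susceptible
Azithromycin 256 μg/mL: ≥ 128 μg/mL ⇒ R
Ampicillin 0.03 μg/mL: ≤ 8 μg/mL ⇒ Susceptible
Amikacin (2 μg/mL) in 2–4 μg/mL → Intermediate
Erythromycin: 0.25 μg/mL is ≤ 16 μg/mL ⇒ Susceptible
Tetracycline: 1 μg/mL is ≤ 2 μg/mL — S
Colistin 0.5 μg/mL: = 0.5 μg/mL — intermediate
Meropenem 32 μg/mL: ≥ 32 μg/mL → Resistant
Piperacillin-tazobactam (16 μg/mL) ≥ 2 μg/mL → R

doxycycline, ampicillin, erythromycin, tetracycline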